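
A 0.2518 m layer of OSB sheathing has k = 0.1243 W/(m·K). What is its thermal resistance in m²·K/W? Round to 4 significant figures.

R = L/k = 0.2518/0.1243 = 2.0257 m²·K/W

2.026 m²·K/W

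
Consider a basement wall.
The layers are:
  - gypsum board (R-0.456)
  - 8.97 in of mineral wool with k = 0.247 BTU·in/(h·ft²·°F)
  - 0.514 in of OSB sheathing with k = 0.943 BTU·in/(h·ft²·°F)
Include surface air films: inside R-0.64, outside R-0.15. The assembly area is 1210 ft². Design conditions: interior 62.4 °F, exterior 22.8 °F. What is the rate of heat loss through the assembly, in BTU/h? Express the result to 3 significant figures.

1260 BTU/h

8.97/0.247 = 36.32
0.514/0.943 = 0.5451
R_total = 0.64 + 0.456 + 36.32 + 0.5451 + 0.15 = 38.11 ft²·°F·h/BTU
Q = A·ΔT/R = 1210 × (62.4 − 22.8) / 38.11 = 1257 BTU/h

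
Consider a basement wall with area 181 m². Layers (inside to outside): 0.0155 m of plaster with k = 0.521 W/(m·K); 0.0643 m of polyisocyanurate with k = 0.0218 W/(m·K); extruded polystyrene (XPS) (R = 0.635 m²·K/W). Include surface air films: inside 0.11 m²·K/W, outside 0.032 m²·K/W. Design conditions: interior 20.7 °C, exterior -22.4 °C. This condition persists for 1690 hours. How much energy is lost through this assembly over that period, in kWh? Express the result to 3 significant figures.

0.0155/0.521 = 0.02975
0.0643/0.0218 = 2.95
R_total = 0.11 + 0.02975 + 2.95 + 0.635 + 0.032 = 3.756 m²·K/W
Q = 181 × (20.7 − (-22.4)) / 3.756 = 2077 W
E = 2077 W × 1690 h / 1000 = 3510 kWh

3510 kWh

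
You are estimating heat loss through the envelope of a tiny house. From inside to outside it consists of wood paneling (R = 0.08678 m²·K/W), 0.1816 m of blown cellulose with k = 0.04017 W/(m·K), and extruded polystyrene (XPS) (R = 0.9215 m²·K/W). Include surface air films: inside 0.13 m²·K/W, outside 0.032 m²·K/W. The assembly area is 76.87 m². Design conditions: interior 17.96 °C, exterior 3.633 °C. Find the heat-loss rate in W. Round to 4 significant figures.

0.1816/0.04017 = 4.5208
R_total = 0.13 + 0.08678 + 4.5208 + 0.9215 + 0.032 = 5.6911 m²·K/W
Q = A·ΔT/R = 76.87 × (17.96 − 3.633) / 5.6911 = 193.52 W

193.5 W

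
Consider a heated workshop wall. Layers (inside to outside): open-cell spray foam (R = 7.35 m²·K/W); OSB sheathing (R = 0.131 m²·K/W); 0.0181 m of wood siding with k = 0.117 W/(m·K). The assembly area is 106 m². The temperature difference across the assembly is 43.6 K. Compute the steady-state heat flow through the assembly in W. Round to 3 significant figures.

0.0181/0.117 = 0.1547
R_total = 7.35 + 0.131 + 0.1547 = 7.636 m²·K/W
Q = A·ΔT/R = 106 × 43.6 / 7.636 = 605.3 W

605 W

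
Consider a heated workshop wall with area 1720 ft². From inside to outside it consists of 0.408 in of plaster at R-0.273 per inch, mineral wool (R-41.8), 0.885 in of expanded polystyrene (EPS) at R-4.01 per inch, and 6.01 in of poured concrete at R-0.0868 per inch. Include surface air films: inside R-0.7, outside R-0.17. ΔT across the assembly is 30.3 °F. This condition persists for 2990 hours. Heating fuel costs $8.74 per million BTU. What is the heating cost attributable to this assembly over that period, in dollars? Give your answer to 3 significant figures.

29.1 dollars

0.408 × 0.273 = 0.1114
0.885 × 4.01 = 3.549
6.01 × 0.0868 = 0.5217
R_total = 0.7 + 0.1114 + 41.8 + 3.549 + 0.5217 + 0.17 = 46.85 ft²·°F·h/BTU
Q = 1720 × 30.3 / 46.85 = 1112 BTU/h
E = 1112 × 2990 = 3326000 BTU
Cost = 3326000/10⁶ × 8.74 = $29.07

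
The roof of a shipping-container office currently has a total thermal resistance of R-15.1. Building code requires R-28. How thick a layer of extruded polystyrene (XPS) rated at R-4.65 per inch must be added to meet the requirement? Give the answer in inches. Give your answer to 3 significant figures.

ΔR = 28 − 15.1 = 12.9 ft²·°F·h/BTU
L = ΔR / (R/in) = 12.9/4.65 = 2.774 in

2.77 in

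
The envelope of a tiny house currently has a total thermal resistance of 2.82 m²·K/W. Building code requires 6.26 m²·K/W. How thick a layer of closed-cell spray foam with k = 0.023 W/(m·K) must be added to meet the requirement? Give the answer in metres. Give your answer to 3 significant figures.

0.0791 m

ΔR = 6.26 − 2.82 = 3.44 m²·K/W
L = ΔR × k = 3.44 × 0.023 = 0.07912 m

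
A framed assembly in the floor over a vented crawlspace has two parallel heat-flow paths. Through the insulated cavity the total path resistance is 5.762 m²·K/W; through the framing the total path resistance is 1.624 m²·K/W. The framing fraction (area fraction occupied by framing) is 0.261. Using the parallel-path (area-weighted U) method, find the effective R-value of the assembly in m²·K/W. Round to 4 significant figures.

U_eff = 0.739/5.762 + 0.261/1.624 = 0.12825 + 0.16071 = 0.28897
R_eff = 1/U_eff = 3.4606 m²·K/W

3.461 m²·K/W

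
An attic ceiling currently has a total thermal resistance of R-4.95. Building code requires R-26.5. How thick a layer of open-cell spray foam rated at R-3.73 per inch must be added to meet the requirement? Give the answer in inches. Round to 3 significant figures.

5.78 in

ΔR = 26.5 − 4.95 = 21.55 ft²·°F·h/BTU
L = ΔR / (R/in) = 21.55/3.73 = 5.777 in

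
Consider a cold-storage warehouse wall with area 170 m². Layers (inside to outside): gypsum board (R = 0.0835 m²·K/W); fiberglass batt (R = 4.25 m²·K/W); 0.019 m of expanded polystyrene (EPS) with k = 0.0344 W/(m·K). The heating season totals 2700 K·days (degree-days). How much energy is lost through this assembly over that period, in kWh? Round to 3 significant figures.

0.019/0.0344 = 0.5523
R_total = 0.0835 + 4.25 + 0.5523 = 4.886 m²·K/W
E = A × HDD × 24 / R / 1000 = 170 × 2700 × 24 / 4.886 / 1000 = 2255 kWh

2250 kWh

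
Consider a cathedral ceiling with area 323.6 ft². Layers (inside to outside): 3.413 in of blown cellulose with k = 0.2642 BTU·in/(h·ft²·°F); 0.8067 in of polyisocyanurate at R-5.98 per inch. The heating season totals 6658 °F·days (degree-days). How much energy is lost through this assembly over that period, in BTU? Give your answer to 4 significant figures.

2914000 BTU

3.413/0.2642 = 12.918
0.8067 × 5.98 = 4.8241
R_total = 12.918 + 4.8241 = 17.742 ft²·°F·h/BTU
E = A × HDD × 24 / R = 323.6 × 6658 × 24 / 17.742 = 2914400 BTU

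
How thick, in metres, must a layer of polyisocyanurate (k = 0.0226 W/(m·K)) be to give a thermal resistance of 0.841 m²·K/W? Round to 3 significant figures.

L = R·k = 0.841 × 0.0226 = 0.01901 m

0.0190 m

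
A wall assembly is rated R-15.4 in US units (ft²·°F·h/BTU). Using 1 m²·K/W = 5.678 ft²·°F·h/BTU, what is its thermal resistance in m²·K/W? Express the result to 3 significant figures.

R_SI = 15.4/5.678 = 2.712

2.71 m²·K/W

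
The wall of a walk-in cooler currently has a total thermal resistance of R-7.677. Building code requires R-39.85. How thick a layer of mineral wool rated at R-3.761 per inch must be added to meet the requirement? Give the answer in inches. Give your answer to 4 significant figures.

8.554 in

ΔR = 39.85 − 7.677 = 32.173 ft²·°F·h/BTU
L = ΔR / (R/in) = 32.173/3.761 = 8.5544 in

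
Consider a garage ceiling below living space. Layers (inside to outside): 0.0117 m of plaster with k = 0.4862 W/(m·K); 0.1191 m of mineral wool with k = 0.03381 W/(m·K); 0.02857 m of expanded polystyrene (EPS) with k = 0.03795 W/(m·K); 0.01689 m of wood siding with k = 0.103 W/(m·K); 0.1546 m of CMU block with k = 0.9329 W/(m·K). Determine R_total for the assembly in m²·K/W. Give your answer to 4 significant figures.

4.629 m²·K/W

0.0117/0.4862 = 0.024064
0.1191/0.03381 = 3.5226
0.02857/0.03795 = 0.75283
0.01689/0.103 = 0.16398
0.1546/0.9329 = 0.16572
R_total = 0.024064 + 3.5226 + 0.75283 + 0.16398 + 0.16572 = 4.6292 m²·K/W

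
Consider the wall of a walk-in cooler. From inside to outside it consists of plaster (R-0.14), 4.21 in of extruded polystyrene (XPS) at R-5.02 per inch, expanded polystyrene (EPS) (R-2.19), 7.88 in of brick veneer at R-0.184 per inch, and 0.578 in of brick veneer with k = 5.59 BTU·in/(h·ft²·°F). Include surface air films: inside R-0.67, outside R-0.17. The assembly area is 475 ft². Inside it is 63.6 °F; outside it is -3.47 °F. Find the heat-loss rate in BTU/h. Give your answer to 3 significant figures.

4.21 × 5.02 = 21.13
7.88 × 0.184 = 1.45
0.578/5.59 = 0.1034
R_total = 0.67 + 0.14 + 21.13 + 2.19 + 1.45 + 0.1034 + 0.17 = 25.86 ft²·°F·h/BTU
Q = A·ΔT/R = 475 × (63.6 − (-3.47)) / 25.86 = 1232 BTU/h

1230 BTU/h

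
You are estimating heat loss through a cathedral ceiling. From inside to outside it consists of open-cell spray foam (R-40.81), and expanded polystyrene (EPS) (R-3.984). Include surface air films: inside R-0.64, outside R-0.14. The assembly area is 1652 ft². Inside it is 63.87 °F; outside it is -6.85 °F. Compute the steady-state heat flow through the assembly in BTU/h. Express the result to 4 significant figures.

2564 BTU/h

R_total = 0.64 + 40.81 + 3.984 + 0.14 = 45.574 ft²·°F·h/BTU
Q = A·ΔT/R = 1652 × (63.87 − (-6.85)) / 45.574 = 2563.5 BTU/h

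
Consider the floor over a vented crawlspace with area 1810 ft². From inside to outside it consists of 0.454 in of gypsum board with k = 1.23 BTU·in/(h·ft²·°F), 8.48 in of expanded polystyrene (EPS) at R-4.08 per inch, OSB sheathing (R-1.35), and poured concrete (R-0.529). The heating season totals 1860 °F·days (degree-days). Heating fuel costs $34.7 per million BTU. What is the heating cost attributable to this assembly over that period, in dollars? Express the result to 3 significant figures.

0.454/1.23 = 0.3691
8.48 × 4.08 = 34.6
R_total = 0.3691 + 34.6 + 1.35 + 0.529 = 36.85 ft²·°F·h/BTU
E = A × HDD × 24 / R = 1810 × 1860 × 24 / 36.85 = 2193000 BTU
Cost = 2193000/10⁶ × 34.7 = $76.09

76.1 dollars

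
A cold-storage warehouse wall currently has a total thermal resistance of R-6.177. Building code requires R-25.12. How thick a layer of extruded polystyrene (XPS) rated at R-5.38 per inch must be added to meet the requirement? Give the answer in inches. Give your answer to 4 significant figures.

ΔR = 25.12 − 6.177 = 18.943 ft²·°F·h/BTU
L = ΔR / (R/in) = 18.943/5.38 = 3.521 in

3.521 in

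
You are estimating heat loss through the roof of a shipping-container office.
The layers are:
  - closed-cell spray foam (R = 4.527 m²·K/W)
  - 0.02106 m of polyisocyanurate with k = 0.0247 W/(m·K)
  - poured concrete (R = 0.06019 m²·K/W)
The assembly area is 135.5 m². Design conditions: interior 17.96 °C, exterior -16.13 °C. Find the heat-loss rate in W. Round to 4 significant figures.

0.02106/0.0247 = 0.85263
R_total = 4.527 + 0.85263 + 0.06019 = 5.4398 m²·K/W
Q = A·ΔT/R = 135.5 × (17.96 − (-16.13)) / 5.4398 = 849.14 W

849.1 W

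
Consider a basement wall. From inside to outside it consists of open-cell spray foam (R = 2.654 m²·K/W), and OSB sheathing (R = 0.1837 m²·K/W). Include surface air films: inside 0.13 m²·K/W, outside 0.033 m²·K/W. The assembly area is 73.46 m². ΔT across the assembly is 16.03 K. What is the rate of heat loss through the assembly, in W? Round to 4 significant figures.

392.4 W

R_total = 0.13 + 2.654 + 0.1837 + 0.033 = 3.0007 m²·K/W
Q = A·ΔT/R = 73.46 × 16.03 / 3.0007 = 392.43 W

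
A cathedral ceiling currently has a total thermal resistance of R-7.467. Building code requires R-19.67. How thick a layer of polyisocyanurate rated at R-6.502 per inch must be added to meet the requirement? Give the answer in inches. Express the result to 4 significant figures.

1.877 in

ΔR = 19.67 − 7.467 = 12.203 ft²·°F·h/BTU
L = ΔR / (R/in) = 12.203/6.502 = 1.8768 in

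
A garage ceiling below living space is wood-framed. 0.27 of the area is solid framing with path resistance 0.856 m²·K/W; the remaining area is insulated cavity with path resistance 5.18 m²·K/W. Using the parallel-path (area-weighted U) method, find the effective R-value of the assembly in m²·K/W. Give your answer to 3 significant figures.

2.19 m²·K/W

U_eff = 0.73/5.18 + 0.27/0.856 = 0.1409 + 0.3154 = 0.4563
R_eff = 1/U_eff = 2.191 m²·K/W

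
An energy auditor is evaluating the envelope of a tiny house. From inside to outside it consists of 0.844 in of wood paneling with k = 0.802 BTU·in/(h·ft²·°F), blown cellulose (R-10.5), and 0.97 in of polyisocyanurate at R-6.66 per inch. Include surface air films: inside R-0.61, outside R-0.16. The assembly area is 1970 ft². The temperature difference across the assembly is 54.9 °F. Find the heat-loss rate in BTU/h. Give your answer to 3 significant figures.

5760 BTU/h

0.844/0.802 = 1.052
0.97 × 6.66 = 6.46
R_total = 0.61 + 1.052 + 10.5 + 6.46 + 0.16 = 18.78 ft²·°F·h/BTU
Q = A·ΔT/R = 1970 × 54.9 / 18.78 = 5758 BTU/h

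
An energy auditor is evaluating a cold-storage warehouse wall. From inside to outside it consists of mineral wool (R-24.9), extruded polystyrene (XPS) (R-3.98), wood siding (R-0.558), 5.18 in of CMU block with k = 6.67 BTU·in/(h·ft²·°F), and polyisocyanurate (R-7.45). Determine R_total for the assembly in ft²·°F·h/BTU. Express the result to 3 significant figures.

37.7 ft²·°F·h/BTU

5.18/6.67 = 0.7766
R_total = 24.9 + 3.98 + 0.558 + 0.7766 + 7.45 = 37.66 ft²·°F·h/BTU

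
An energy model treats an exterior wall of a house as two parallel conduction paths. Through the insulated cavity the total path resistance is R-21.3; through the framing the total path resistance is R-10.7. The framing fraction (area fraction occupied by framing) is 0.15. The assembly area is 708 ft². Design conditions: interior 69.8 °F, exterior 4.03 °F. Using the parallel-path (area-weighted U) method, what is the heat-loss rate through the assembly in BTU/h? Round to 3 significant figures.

U_eff = 0.85/21.3 + 0.15/10.7 = 0.03991 + 0.01402 = 0.05392
R_eff = 1/U_eff = 18.54 ft²·°F·h/BTU
Q = 708 × (69.8 − 4.03) / 18.54 = 2511 BTU/h

2510 BTU/h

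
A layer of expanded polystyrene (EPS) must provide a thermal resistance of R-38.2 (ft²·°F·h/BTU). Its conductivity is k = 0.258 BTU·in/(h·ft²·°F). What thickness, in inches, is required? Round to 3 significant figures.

L = R × k = 38.2 × 0.258 = 9.856 in

9.86 in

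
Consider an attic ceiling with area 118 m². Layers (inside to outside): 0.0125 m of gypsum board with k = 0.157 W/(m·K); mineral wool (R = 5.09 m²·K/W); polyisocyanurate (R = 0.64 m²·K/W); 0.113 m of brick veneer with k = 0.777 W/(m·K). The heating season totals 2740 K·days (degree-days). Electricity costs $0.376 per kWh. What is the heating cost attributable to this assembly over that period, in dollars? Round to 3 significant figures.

0.0125/0.157 = 0.07962
0.113/0.777 = 0.1454
R_total = 0.07962 + 5.09 + 0.64 + 0.1454 = 5.955 m²·K/W
E = A × HDD × 24 / R / 1000 = 118 × 2740 × 24 / 5.955 / 1000 = 1303 kWh
Cost = 1303 × 0.376 = $489.9

490 dollars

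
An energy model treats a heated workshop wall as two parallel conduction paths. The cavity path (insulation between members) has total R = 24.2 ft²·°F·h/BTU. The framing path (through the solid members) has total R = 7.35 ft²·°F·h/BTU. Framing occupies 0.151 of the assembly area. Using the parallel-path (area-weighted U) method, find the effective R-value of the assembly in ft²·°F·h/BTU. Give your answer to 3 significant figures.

18.0 ft²·°F·h/BTU

U_eff = 0.849/24.2 + 0.151/7.35 = 0.03508 + 0.02054 = 0.05563
R_eff = 1/U_eff = 17.98 ft²·°F·h/BTU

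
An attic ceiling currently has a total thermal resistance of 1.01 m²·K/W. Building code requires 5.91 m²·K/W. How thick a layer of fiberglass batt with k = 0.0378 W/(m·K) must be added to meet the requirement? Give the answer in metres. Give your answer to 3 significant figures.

0.185 m

ΔR = 5.91 − 1.01 = 4.9 m²·K/W
L = ΔR × k = 4.9 × 0.0378 = 0.1852 m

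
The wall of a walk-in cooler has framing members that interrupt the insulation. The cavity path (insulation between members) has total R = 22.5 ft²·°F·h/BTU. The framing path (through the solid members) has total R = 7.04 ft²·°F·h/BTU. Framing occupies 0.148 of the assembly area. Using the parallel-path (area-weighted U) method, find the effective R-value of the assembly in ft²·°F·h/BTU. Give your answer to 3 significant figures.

17.0 ft²·°F·h/BTU

U_eff = 0.852/22.5 + 0.148/7.04 = 0.03787 + 0.02102 = 0.05889
R_eff = 1/U_eff = 16.98 ft²·°F·h/BTU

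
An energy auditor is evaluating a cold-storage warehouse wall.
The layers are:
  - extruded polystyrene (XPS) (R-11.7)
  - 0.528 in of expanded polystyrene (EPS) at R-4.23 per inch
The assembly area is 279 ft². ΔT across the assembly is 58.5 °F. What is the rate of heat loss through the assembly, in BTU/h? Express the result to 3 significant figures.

1170 BTU/h

0.528 × 4.23 = 2.233
R_total = 11.7 + 2.233 = 13.93 ft²·°F·h/BTU
Q = A·ΔT/R = 279 × 58.5 / 13.93 = 1171 BTU/h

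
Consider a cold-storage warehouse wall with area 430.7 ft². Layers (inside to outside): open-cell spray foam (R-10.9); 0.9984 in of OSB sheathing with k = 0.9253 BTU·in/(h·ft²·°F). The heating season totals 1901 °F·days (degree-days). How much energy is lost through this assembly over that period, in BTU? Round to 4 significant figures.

1640000 BTU

0.9984/0.9253 = 1.079
R_total = 10.9 + 1.079 = 11.979 ft²·°F·h/BTU
E = A × HDD × 24 / R = 430.7 × 1901 × 24 / 11.979 = 1640400 BTU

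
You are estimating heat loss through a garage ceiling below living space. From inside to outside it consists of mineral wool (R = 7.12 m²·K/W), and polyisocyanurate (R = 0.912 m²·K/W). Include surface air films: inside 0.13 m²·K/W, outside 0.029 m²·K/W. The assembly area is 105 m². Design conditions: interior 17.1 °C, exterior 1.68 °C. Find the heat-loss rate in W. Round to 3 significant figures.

R_total = 0.13 + 7.12 + 0.912 + 0.029 = 8.191 m²·K/W
Q = A·ΔT/R = 105 × (17.1 − 1.68) / 8.191 = 197.7 W

198 W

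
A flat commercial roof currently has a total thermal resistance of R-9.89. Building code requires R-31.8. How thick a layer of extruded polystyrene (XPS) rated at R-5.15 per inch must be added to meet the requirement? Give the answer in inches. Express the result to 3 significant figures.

4.25 in

ΔR = 31.8 − 9.89 = 21.91 ft²·°F·h/BTU
L = ΔR / (R/in) = 21.91/5.15 = 4.254 in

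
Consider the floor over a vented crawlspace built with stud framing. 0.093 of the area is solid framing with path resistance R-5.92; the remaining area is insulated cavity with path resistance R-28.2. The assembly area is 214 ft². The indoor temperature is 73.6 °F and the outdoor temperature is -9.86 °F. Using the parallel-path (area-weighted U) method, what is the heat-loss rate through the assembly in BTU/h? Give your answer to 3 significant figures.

855 BTU/h

U_eff = 0.907/28.2 + 0.093/5.92 = 0.03216 + 0.01571 = 0.04787
R_eff = 1/U_eff = 20.89 ft²·°F·h/BTU
Q = 214 × (73.6 − (-9.86)) / 20.89 = 855 BTU/h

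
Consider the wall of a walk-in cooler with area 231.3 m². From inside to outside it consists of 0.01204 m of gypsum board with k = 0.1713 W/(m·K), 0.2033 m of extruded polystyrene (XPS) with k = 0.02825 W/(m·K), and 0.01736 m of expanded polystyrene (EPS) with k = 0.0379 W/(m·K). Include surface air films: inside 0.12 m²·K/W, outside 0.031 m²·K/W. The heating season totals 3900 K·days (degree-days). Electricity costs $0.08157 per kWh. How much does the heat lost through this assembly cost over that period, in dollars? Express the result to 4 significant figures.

0.01204/0.1713 = 0.070286
0.2033/0.02825 = 7.1965
0.01736/0.0379 = 0.45805
R_total = 0.12 + 0.070286 + 7.1965 + 0.45805 + 0.031 = 7.8758 m²·K/W
E = A × HDD × 24 / R / 1000 = 231.3 × 3900 × 24 / 7.8758 / 1000 = 2748.9 kWh
Cost = 2748.9 × 0.08157 = $224.23

224.2 dollars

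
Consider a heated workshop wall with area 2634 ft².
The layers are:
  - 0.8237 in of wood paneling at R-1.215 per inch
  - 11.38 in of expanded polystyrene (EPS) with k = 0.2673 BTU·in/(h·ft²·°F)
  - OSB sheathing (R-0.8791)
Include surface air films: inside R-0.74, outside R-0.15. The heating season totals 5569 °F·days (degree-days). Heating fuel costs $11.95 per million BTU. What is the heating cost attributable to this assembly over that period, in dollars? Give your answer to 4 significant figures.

0.8237 × 1.215 = 1.0008
11.38/0.2673 = 42.574
R_total = 0.74 + 1.0008 + 42.574 + 0.8791 + 0.15 = 45.344 ft²·°F·h/BTU
E = A × HDD × 24 / R = 2634 × 5569 × 24 / 45.344 = 7764000 BTU
Cost = 7764000/10⁶ × 11.95 = $92.78

92.78 dollars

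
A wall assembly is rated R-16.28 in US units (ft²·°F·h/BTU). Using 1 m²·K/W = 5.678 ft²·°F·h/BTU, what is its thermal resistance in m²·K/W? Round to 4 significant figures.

2.867 m²·K/W

R_SI = 16.28/5.678 = 2.8672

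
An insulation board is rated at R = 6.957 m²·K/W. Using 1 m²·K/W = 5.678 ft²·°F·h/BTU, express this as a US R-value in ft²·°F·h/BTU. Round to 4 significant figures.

R_US = 6.957 × 5.678 = 39.502

39.50 ft²·°F·h/BTU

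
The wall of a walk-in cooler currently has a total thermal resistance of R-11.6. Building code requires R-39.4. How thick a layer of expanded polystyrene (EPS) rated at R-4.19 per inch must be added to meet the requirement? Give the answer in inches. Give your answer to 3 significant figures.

ΔR = 39.4 − 11.6 = 27.8 ft²·°F·h/BTU
L = ΔR / (R/in) = 27.8/4.19 = 6.635 in

6.63 in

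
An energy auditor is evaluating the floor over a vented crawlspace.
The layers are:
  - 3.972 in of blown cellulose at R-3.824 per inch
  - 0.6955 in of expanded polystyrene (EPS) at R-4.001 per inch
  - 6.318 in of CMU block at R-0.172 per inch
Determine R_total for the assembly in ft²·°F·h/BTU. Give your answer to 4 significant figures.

19.06 ft²·°F·h/BTU

3.972 × 3.824 = 15.189
0.6955 × 4.001 = 2.7827
6.318 × 0.172 = 1.0867
R_total = 15.189 + 2.7827 + 1.0867 = 19.058 ft²·°F·h/BTU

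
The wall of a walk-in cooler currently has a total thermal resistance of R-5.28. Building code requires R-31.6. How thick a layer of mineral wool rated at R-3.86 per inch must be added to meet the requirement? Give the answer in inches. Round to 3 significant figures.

6.82 in

ΔR = 31.6 − 5.28 = 26.32 ft²·°F·h/BTU
L = ΔR / (R/in) = 26.32/3.86 = 6.819 in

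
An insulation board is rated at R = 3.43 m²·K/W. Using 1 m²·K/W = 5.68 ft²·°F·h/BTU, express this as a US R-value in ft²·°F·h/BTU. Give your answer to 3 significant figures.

R_US = 3.43 × 5.68 = 19.48

19.5 ft²·°F·h/BTU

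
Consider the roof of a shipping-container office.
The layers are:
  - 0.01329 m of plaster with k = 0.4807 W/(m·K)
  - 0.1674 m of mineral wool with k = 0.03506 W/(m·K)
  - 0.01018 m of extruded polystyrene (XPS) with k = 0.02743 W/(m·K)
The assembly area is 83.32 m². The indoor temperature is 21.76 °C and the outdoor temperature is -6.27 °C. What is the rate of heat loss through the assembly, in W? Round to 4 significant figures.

451.4 W

0.01329/0.4807 = 0.027647
0.1674/0.03506 = 4.7747
0.01018/0.02743 = 0.37113
R_total = 0.027647 + 4.7747 + 0.37113 = 5.1734 m²·K/W
Q = A·ΔT/R = 83.32 × (21.76 − (-6.27)) / 5.1734 = 451.43 W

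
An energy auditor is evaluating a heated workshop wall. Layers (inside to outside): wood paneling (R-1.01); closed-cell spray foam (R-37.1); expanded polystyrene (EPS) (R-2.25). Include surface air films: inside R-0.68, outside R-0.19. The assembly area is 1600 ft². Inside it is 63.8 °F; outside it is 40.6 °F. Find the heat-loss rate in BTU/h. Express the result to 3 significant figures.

900 BTU/h

R_total = 0.68 + 1.01 + 37.1 + 2.25 + 0.19 = 41.23 ft²·°F·h/BTU
Q = A·ΔT/R = 1600 × (63.8 − 40.6) / 41.23 = 900.3 BTU/h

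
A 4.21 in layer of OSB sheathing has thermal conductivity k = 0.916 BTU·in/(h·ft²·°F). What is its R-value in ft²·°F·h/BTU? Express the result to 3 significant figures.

R = L/k = 4.21/0.916 = 4.596 ft²·°F·h/BTU

4.60 ft²·°F·h/BTU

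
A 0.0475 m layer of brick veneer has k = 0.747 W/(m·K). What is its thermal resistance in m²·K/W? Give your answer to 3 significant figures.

R = L/k = 0.0475/0.747 = 0.06359 m²·K/W

0.0636 m²·K/W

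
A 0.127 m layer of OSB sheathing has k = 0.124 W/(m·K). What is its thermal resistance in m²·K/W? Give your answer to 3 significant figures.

1.02 m²·K/W

R = L/k = 0.127/0.124 = 1.024 m²·K/W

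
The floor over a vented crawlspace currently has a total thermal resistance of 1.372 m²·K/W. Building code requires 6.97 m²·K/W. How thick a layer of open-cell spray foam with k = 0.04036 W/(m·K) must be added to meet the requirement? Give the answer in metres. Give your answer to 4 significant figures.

ΔR = 6.97 − 1.372 = 5.598 m²·K/W
L = ΔR × k = 5.598 × 0.04036 = 0.22594 m

0.2259 m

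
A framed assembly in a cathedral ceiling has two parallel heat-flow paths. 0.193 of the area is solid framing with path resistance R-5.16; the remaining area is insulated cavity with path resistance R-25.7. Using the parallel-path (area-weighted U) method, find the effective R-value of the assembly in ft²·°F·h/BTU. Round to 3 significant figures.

U_eff = 0.807/25.7 + 0.193/5.16 = 0.0314 + 0.0374 = 0.0688
R_eff = 1/U_eff = 14.53 ft²·°F·h/BTU

14.5 ft²·°F·h/BTU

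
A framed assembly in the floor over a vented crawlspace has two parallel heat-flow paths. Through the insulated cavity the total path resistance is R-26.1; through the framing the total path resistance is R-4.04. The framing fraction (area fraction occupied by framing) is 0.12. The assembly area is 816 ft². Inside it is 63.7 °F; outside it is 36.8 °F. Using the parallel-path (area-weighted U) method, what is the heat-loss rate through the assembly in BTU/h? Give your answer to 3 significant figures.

U_eff = 0.88/26.1 + 0.12/4.04 = 0.03372 + 0.0297 = 0.06342
R_eff = 1/U_eff = 15.77 ft²·°F·h/BTU
Q = 816 × (63.7 − 36.8) / 15.77 = 1392 BTU/h

1390 BTU/h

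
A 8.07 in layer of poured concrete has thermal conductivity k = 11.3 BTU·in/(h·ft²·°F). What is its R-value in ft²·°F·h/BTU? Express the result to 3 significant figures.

0.714 ft²·°F·h/BTU

R = L/k = 8.07/11.3 = 0.7142 ft²·°F·h/BTU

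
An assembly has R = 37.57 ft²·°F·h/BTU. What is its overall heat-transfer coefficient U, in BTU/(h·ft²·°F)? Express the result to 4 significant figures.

U = 1/R = 1/37.57 = 0.026617

0.02662 BTU/(h·ft²·°F)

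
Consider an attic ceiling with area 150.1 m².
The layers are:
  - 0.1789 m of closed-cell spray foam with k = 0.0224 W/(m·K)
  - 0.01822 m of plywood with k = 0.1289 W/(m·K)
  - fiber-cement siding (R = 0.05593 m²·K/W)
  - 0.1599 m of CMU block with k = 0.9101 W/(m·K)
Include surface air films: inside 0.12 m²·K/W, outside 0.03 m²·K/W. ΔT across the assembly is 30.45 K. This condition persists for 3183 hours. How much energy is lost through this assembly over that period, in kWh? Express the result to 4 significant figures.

0.1789/0.0224 = 7.9866
0.01822/0.1289 = 0.14135
0.1599/0.9101 = 0.17569
R_total = 0.12 + 7.9866 + 0.14135 + 0.05593 + 0.17569 + 0.03 = 8.5096 m²·K/W
Q = 150.1 × 30.45 / 8.5096 = 537.11 W
E = 537.11 W × 3183 h / 1000 = 1709.6 kWh

1710 kWh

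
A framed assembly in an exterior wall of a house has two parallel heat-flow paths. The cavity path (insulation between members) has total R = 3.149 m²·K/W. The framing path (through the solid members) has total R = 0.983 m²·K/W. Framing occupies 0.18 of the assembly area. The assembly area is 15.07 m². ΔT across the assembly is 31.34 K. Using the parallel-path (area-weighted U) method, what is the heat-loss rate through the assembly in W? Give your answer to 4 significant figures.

U_eff = 0.82/3.149 + 0.18/0.983 = 0.2604 + 0.18311 = 0.44351
R_eff = 1/U_eff = 2.2547 m²·K/W
Q = 15.07 × 31.34 / 2.2547 = 209.47 W

209.5 W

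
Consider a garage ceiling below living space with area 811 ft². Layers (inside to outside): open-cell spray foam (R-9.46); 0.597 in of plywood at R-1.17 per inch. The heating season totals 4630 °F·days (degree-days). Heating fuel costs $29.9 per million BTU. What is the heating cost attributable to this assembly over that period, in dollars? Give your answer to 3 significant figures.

0.597 × 1.17 = 0.6985
R_total = 9.46 + 0.6985 = 10.16 ft²·°F·h/BTU
E = A × HDD × 24 / R = 811 × 4630 × 24 / 10.16 = 8871000 BTU
Cost = 8871000/10⁶ × 29.9 = $265.2

265 dollars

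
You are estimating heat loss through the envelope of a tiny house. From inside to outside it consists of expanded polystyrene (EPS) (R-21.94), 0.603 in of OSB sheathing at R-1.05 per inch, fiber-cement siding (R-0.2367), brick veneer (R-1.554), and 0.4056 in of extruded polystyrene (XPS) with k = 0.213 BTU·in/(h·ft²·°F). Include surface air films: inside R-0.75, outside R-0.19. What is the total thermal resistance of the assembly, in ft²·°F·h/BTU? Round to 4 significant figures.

27.21 ft²·°F·h/BTU

0.603 × 1.05 = 0.63315
0.4056/0.213 = 1.9042
R_total = 0.75 + 21.94 + 0.63315 + 0.2367 + 1.554 + 1.9042 + 0.19 = 27.208 ft²·°F·h/BTU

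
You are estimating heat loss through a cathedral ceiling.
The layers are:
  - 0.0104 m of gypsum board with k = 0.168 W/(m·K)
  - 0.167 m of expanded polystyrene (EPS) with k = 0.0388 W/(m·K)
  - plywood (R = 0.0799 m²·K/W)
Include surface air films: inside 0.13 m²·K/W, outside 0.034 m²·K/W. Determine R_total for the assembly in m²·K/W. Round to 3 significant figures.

0.0104/0.168 = 0.0619
0.167/0.0388 = 4.304
R_total = 0.13 + 0.0619 + 4.304 + 0.0799 + 0.034 = 4.61 m²·K/W

4.61 m²·K/W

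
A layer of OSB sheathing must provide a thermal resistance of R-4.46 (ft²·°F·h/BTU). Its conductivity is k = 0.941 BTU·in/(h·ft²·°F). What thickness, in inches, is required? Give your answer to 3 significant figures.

4.20 in

L = R × k = 4.46 × 0.941 = 4.197 in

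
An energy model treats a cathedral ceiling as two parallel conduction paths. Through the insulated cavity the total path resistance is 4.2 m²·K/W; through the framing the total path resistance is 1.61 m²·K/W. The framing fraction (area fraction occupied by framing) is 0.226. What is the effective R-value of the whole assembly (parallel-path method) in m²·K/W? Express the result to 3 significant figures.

U_eff = 0.774/4.2 + 0.226/1.61 = 0.1843 + 0.1404 = 0.3247
R_eff = 1/U_eff = 3.08 m²·K/W

3.08 m²·K/W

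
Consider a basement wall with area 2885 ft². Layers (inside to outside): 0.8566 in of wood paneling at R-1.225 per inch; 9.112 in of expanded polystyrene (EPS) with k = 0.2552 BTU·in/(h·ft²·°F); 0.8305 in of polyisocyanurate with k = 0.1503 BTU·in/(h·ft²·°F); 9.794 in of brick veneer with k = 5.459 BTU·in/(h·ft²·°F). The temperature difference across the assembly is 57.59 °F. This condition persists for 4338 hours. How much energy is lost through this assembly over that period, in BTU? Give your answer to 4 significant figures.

16350000 BTU

0.8566 × 1.225 = 1.0493
9.112/0.2552 = 35.705
0.8305/0.1503 = 5.5256
9.794/5.459 = 1.7941
R_total = 1.0493 + 35.705 + 5.5256 + 1.7941 = 44.074 ft²·°F·h/BTU
Q = 2885 × 57.59 / 44.074 = 3769.7 BTU/h
E = 3769.7 × 4338 = 16353000 BTU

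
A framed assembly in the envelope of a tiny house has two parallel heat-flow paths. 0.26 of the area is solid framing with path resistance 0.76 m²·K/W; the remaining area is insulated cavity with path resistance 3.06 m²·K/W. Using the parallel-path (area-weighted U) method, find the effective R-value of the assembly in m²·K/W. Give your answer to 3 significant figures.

U_eff = 0.74/3.06 + 0.26/0.76 = 0.2418 + 0.3421 = 0.5839
R_eff = 1/U_eff = 1.713 m²·K/W

1.71 m²·K/W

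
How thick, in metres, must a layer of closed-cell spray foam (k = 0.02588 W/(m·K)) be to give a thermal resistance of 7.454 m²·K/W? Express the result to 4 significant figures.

L = R·k = 7.454 × 0.02588 = 0.19291 m

0.1929 m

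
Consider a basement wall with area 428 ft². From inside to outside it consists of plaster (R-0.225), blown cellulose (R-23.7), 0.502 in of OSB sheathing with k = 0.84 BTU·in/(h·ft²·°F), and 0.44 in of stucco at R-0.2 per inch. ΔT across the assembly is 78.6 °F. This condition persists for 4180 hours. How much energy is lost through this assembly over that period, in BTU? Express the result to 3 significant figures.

0.502/0.84 = 0.5976
0.44 × 0.2 = 0.088
R_total = 0.225 + 23.7 + 0.5976 + 0.088 = 24.61 ft²·°F·h/BTU
Q = 428 × 78.6 / 24.61 = 1367 BTU/h
E = 1367 × 4180 = 5714000 BTU

5710000 BTU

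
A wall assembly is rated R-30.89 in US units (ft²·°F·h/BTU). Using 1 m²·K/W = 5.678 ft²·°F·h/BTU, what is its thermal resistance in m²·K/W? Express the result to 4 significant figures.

R_SI = 30.89/5.678 = 5.4403

5.440 m²·K/W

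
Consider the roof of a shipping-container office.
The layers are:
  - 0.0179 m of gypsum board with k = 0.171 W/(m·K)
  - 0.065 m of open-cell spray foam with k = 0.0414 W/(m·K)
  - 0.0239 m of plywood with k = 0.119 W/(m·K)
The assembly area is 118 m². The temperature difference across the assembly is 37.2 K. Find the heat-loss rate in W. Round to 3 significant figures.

2340 W

0.0179/0.171 = 0.1047
0.065/0.0414 = 1.57
0.0239/0.119 = 0.2008
R_total = 0.1047 + 1.57 + 0.2008 = 1.876 m²·K/W
Q = A·ΔT/R = 118 × 37.2 / 1.876 = 2340 W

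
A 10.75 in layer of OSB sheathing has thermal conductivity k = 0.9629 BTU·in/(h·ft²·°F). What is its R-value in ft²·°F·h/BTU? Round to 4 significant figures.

11.16 ft²·°F·h/BTU

R = L/k = 10.75/0.9629 = 11.164 ft²·°F·h/BTU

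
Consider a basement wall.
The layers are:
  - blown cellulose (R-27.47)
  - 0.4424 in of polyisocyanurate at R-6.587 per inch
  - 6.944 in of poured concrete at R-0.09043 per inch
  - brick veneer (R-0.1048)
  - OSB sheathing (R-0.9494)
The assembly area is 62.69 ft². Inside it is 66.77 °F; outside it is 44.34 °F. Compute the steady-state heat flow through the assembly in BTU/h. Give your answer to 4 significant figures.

0.4424 × 6.587 = 2.9141
6.944 × 0.09043 = 0.62795
R_total = 27.47 + 2.9141 + 0.62795 + 0.1048 + 0.9494 = 32.066 ft²·°F·h/BTU
Q = A·ΔT/R = 62.69 × (66.77 − 44.34) / 32.066 = 43.851 BTU/h

43.85 BTU/h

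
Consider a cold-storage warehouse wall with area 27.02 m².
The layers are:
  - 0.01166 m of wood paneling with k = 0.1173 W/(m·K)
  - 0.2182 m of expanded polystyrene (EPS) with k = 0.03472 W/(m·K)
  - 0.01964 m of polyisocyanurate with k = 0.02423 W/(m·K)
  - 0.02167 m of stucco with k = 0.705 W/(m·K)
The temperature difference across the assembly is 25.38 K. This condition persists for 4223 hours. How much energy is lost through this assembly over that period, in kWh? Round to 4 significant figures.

400.8 kWh

0.01166/0.1173 = 0.099403
0.2182/0.03472 = 6.2846
0.01964/0.02423 = 0.81057
0.02167/0.705 = 0.030738
R_total = 0.099403 + 6.2846 + 0.81057 + 0.030738 = 7.2253 m²·K/W
Q = 27.02 × 25.38 / 7.2253 = 94.912 W
E = 94.912 W × 4223 h / 1000 = 400.82 kWh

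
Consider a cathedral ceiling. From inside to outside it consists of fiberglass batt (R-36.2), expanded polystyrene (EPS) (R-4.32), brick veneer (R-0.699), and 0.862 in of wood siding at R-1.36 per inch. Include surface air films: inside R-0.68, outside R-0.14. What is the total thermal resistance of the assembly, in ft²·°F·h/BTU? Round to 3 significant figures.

0.862 × 1.36 = 1.172
R_total = 0.68 + 36.2 + 4.32 + 0.699 + 1.172 + 0.14 = 43.21 ft²·°F·h/BTU

43.2 ft²·°F·h/BTU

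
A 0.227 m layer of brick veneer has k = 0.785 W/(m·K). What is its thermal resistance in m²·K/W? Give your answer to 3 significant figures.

R = L/k = 0.227/0.785 = 0.2892 m²·K/W

0.289 m²·K/W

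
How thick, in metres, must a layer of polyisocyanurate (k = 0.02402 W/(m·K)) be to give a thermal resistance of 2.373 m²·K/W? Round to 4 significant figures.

L = R·k = 2.373 × 0.02402 = 0.056999 m

0.05700 m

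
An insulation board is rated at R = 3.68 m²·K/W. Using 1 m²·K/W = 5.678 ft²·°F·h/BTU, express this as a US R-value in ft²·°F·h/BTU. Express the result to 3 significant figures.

R_US = 3.68 × 5.678 = 20.9

20.9 ft²·°F·h/BTU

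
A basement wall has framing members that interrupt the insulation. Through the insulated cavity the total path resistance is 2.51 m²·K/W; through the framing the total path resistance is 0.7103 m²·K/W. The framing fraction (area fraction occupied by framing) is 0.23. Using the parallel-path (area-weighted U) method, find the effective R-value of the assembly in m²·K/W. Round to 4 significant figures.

U_eff = 0.77/2.51 + 0.23/0.7103 = 0.30677 + 0.32381 = 0.63058
R_eff = 1/U_eff = 1.5858 m²·K/W

1.586 m²·K/W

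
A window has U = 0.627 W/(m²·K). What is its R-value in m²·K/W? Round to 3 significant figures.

1.59 m²·K/W

R = 1/U = 1/0.627 = 1.595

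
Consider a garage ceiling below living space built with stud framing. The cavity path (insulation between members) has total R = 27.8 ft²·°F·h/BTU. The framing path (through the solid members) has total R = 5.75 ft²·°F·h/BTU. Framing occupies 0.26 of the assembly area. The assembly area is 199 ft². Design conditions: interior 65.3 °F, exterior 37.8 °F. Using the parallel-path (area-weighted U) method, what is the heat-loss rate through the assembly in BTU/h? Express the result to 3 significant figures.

U_eff = 0.74/27.8 + 0.26/5.75 = 0.02662 + 0.04522 = 0.07184
R_eff = 1/U_eff = 13.92 ft²·°F·h/BTU
Q = 199 × (65.3 − 37.8) / 13.92 = 393.1 BTU/h

393 BTU/h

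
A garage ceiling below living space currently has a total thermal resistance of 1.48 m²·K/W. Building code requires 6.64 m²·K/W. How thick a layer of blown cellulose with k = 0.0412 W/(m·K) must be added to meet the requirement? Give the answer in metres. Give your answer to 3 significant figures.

ΔR = 6.64 − 1.48 = 5.16 m²·K/W
L = ΔR × k = 5.16 × 0.0412 = 0.2126 m

0.213 m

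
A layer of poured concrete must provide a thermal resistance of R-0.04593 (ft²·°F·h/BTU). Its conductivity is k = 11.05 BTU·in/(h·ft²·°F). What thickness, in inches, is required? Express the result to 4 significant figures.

0.5075 in

L = R × k = 0.04593 × 11.05 = 0.50753 in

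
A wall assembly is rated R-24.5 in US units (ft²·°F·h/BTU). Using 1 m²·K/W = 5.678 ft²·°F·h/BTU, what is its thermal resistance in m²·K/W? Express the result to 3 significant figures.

R_SI = 24.5/5.678 = 4.315

4.31 m²·K/W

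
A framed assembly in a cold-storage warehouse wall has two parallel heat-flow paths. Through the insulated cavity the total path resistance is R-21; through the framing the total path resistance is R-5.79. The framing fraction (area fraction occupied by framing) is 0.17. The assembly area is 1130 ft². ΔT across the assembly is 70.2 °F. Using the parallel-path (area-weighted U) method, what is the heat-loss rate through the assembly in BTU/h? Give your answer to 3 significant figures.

U_eff = 0.83/21 + 0.17/5.79 = 0.03952 + 0.02936 = 0.06888
R_eff = 1/U_eff = 14.52 ft²·°F·h/BTU
Q = 1130 × 70.2 / 14.52 = 5464 BTU/h

5460 BTU/h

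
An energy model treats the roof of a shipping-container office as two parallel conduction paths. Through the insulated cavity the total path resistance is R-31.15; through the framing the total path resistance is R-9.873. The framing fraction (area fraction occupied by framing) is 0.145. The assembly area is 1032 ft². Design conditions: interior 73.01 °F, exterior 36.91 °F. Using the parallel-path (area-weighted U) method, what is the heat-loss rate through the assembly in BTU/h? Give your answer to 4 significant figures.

U_eff = 0.855/31.15 + 0.145/9.873 = 0.027448 + 0.014687 = 0.042134
R_eff = 1/U_eff = 23.734 ft²·°F·h/BTU
Q = 1032 × (73.01 − 36.91) / 23.734 = 1569.7 BTU/h

1570 BTU/h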